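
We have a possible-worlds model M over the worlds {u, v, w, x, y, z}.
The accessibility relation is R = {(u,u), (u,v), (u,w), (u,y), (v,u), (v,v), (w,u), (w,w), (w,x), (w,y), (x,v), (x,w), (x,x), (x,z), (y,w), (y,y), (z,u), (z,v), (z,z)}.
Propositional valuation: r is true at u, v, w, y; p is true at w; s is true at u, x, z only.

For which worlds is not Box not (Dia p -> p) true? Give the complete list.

u, v, w, x, y, z

Let φ = not Box not (Dia p -> p). Evaluate φ at each world:
  u (successors {u, v, w, y}): φ is true.
  v (successors {u, v}): φ is true.
  w (successors {u, w, x, y}): φ is true.
  x (successors {v, w, x, z}): φ is true.
  y (successors {w, y}): φ is true.
  z (successors {u, v, z}): φ is true.
For instance, at u:
  At u: Box not (Dia p -> p) is false, so not Box not (Dia p -> p) is true.
    At u: Box not (Dia p -> p) requires not (Dia p -> p) at every successor {u, v, w, y}.
      not (Dia p -> p) fails at v, so Box not (Dia p -> p) is false at u.
Satisfying worlds: {u, v, w, x, y, z}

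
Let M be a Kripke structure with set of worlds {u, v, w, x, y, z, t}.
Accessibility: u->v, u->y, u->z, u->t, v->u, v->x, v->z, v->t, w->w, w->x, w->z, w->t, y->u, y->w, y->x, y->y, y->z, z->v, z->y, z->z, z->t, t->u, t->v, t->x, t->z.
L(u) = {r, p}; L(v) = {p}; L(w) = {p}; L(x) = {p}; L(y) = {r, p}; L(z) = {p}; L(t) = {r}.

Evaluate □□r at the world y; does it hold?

No

At y: □□r requires □r at every successor {u, w, x, y, z}.
  □r fails at u, so □□r is false at y.
    At u: □r requires r at every successor {v, y, z, t}.
      r fails at v, so □r is false at u.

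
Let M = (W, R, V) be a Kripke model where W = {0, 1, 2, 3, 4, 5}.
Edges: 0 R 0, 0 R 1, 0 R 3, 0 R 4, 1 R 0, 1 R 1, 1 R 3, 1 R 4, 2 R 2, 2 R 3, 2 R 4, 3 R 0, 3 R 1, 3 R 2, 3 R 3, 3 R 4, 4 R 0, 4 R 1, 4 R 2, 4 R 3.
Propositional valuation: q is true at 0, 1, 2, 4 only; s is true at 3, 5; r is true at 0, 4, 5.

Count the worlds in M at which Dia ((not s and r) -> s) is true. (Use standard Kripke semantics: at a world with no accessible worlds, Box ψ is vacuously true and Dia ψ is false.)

Recall that Dia ψ holds at a world iff ψ holds at some accessible world.
Let φ = Dia ((not s and r) -> s). Evaluate φ at each world:
  0 (successors {0, 1, 3, 4}): φ is true.
  1 (successors {0, 1, 3, 4}): φ is true.
  2 (successors {2, 3, 4}): φ is true.
  3 (successors {0, 1, 2, 3, 4}): φ is true.
  4 (successors {0, 1, 2, 3}): φ is true.
  5 (successors ∅): φ is false.
For instance, at 2:
  At 2: Dia ((not s and r) -> s) requires (not s and r) -> s at some successor in {2, 3, 4}.
    (not s and r) -> s holds at 2, so Dia ((not s and r) -> s) is true at 2.
Satisfying worlds: {0, 1, 2, 3, 4}

5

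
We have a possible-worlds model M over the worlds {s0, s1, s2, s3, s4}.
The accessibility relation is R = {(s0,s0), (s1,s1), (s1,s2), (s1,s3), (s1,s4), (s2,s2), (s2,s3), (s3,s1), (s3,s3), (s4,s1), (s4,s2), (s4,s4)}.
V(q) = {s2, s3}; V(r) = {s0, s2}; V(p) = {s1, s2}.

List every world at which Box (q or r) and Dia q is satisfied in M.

s2

Let φ = Box (q or r) and Dia q. Evaluate φ at each world:
  s0 (successors {s0}): φ is false.
  s1 (successors {s1, s2, s3, s4}): φ is false.
  s2 (successors {s2, s3}): φ is true.
  s3 (successors {s1, s3}): φ is false.
  s4 (successors {s1, s2, s4}): φ is false.
For instance, at s3:
  At s3: Box (q or r) is false, Dia q is true, so Box (q or r) and Dia q is false.
    At s3: Box (q or r) requires q or r at every successor {s1, s3}.
      q or r fails at s1, so Box (q or r) is false at s3.
    At s3: Dia q requires q at some successor in {s1, s3}.
      q holds at s3, so Dia q is true at s3.
Satisfying worlds: {s2}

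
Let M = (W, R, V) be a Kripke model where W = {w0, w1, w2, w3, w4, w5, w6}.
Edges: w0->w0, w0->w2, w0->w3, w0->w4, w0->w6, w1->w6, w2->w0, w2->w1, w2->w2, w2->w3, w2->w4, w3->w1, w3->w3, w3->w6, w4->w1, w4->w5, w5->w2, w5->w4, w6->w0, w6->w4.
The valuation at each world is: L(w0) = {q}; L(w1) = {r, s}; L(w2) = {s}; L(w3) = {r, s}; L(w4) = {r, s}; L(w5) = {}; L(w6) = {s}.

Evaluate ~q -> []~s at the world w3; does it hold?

No

At w3: ~q is true, []~s is false, so ~q -> []~s is false.
  At w3: []~s requires ~s at every successor {w1, w3, w6}.
    ~s fails at w1, so []~s is false at w3.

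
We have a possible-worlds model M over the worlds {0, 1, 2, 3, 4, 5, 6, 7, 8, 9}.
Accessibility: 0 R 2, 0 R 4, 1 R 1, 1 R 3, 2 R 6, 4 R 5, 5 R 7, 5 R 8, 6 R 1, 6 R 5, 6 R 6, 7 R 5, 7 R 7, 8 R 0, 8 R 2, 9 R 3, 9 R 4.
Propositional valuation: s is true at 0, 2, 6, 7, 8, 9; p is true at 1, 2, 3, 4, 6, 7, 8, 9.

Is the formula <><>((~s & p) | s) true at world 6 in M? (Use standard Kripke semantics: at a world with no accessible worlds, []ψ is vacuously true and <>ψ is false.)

Yes

At 6: <><>((~s & p) | s) requires <>((~s & p) | s) at some successor in {1, 5, 6}.
  <>((~s & p) | s) holds at 1, so <><>((~s & p) | s) is true at 6.
    At 1: <>((~s & p) | s) requires (~s & p) | s at some successor in {1, 3}.
      (~s & p) | s holds at 1, so <>((~s & p) | s) is true at 1.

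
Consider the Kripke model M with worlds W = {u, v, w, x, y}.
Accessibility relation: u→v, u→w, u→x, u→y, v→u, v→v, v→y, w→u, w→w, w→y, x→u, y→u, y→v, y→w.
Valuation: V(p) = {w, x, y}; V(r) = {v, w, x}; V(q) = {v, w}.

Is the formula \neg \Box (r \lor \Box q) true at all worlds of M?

Yes

Let φ = \neg \Box (r \lor \Box q). Evaluate φ at each world:
  u (successors {v, w, x, y}): φ is true.
  v (successors {u, v, y}): φ is true.
  w (successors {u, w, y}): φ is true.
  x (successors {u}): φ is true.
  y (successors {u, v, w}): φ is true.
For instance, at x:
  At x: \Box (r \lor \Box q) is false, so \neg \Box (r \lor \Box q) is true.
    At x: \Box (r \lor \Box q) requires r \lor \Box q at every successor {u}.
      r \lor \Box q fails at u, so \Box (r \lor \Box q) is false at x.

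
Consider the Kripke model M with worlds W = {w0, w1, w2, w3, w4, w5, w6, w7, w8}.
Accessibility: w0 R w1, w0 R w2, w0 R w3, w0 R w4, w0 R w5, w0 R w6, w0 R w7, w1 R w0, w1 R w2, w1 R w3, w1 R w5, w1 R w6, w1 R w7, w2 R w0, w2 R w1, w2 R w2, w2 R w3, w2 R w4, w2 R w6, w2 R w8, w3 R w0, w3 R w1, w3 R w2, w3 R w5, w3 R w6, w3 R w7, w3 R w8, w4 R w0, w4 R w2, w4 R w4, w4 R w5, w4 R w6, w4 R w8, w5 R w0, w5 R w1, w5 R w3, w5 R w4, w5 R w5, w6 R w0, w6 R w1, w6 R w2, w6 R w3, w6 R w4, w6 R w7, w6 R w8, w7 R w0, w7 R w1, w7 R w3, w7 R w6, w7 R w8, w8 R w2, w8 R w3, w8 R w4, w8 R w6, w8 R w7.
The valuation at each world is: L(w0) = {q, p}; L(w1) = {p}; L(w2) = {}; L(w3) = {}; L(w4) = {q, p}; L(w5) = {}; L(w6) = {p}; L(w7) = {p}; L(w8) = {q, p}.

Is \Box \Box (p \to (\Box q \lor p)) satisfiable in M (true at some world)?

Recall that \Box ψ holds at a world iff ψ holds at every accessible world, and \Diamond ψ holds iff ψ holds at some accessible world.
Let φ = \Box \Box (p \to (\Box q \lor p)). Evaluate φ at each world:
  w0 (successors {w1, w2, w3, w4, w5, w6, w7}): φ is true.
  w1 (successors {w0, w2, w3, w5, w6, w7}): φ is true.
  w2 (successors {w0, w1, w2, w3, w4, w6, w8}): φ is true.
  w3 (successors {w0, w1, w2, w5, w6, w7, w8}): φ is true.
  w4 (successors {w0, w2, w4, w5, w6, w8}): φ is true.
  w5 (successors {w0, w1, w3, w4, w5}): φ is true.
  w6 (successors {w0, w1, w2, w3, w4, w7, w8}): φ is true.
  w7 (successors {w0, w1, w3, w6, w8}): φ is true.
  w8 (successors {w2, w3, w4, w6, w7}): φ is true.
Detail at w0 (witness):
  At w0: \Box \Box (p \to (\Box q \lor p)) requires \Box (p \to (\Box q \lor p)) at every successor {w1, w2, w3, w4, w5, w6, w7}.
    At w1: \Box (p \to (\Box q \lor p)) is true.
    At w2: \Box (p \to (\Box q \lor p)) is true.
    At w3: \Box (p \to (\Box q \lor p)) is true.
    At w4: \Box (p \to (\Box q \lor p)) is true.
    At w5: \Box (p \to (\Box q \lor p)) is true.
    At w6: \Box (p \to (\Box q \lor p)) is true.
    At w7: \Box (p \to (\Box q \lor p)) is true.
  So \Box \Box (p \to (\Box q \lor p)) is true at w0.

Yes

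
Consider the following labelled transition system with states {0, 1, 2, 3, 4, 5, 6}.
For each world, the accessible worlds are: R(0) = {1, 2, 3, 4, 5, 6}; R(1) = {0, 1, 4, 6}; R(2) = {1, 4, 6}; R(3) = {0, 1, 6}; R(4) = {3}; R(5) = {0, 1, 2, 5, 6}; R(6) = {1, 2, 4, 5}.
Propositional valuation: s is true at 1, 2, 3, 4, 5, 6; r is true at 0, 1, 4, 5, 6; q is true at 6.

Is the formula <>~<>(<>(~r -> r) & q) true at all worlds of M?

Let φ = <>~<>(<>(~r -> r) & q). Evaluate φ at each world:
  0 (successors {1, 2, 3, 4, 5, 6}): φ is true.
  1 (successors {0, 1, 4, 6}): φ is true.
  2 (successors {1, 4, 6}): φ is true.
  3 (successors {0, 1, 6}): φ is true.
  4 (successors {3}): φ is false.
  5 (successors {0, 1, 2, 5, 6}): φ is true.
  6 (successors {1, 2, 4, 5}): φ is true.
Detail at 4 (counterexample):
  At 4: <>~<>(<>(~r -> r) & q) requires ~<>(<>(~r -> r) & q) at some successor in {3}.
    At 3: ~<>(<>(~r -> r) & q) is false.
  So <>~<>(<>(~r -> r) & q) is false at 4.

No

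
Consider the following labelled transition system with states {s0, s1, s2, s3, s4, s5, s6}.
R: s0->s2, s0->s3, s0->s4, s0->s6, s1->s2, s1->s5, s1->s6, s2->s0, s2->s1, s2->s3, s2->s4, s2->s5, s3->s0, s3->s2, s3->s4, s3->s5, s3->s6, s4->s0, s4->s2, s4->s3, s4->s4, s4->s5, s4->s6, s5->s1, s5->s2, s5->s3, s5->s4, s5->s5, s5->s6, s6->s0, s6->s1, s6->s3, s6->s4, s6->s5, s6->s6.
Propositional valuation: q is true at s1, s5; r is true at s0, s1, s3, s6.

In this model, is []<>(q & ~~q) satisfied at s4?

No

At s4: []<>(q & ~~q) requires <>(q & ~~q) at every successor {s0, s2, s3, s4, s5, s6}.
  <>(q & ~~q) fails at s0, so []<>(q & ~~q) is false at s4.
    At s0: <>(q & ~~q) requires q & ~~q at some successor in {s2, s3, s4, s6}.
      At s2: q & ~~q is false.
      At s3: q & ~~q is false.
      At s4: q & ~~q is false.
      At s6: q & ~~q is false.
    So <>(q & ~~q) is false at s0.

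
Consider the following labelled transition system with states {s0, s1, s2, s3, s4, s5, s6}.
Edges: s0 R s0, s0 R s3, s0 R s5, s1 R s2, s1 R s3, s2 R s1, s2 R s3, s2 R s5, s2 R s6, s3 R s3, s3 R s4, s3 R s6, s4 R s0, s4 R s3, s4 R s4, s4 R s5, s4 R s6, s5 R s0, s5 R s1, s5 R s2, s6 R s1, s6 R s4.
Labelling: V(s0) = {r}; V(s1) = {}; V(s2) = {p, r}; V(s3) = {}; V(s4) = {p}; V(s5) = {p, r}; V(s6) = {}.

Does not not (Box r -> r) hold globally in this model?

Let φ = not not (Box r -> r). Evaluate φ at each world:
  s0 (successors {s0, s3, s5}): φ is true.
  s1 (successors {s2, s3}): φ is true.
  s2 (successors {s1, s3, s5, s6}): φ is true.
  s3 (successors {s3, s4, s6}): φ is true.
  s4 (successors {s0, s3, s4, s5, s6}): φ is true.
  s5 (successors {s0, s1, s2}): φ is true.
  s6 (successors {s1, s4}): φ is true.
For instance, at s2:
  At s2: not (Box r -> r) is false, so not not (Box r -> r) is true.
    At s2: Box r -> r is true, so not (Box r -> r) is false.
      At s2: Box r is false, r is true, so Box r -> r is true.

Yes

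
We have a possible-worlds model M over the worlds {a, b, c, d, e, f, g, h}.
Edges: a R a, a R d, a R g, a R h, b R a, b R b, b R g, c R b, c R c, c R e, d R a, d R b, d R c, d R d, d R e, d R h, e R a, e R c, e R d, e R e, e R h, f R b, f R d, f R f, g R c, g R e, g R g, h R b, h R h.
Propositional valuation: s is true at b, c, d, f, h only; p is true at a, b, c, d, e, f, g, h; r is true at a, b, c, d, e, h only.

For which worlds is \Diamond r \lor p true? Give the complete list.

a, b, c, d, e, f, g, h

Let φ = \Diamond r \lor p. Evaluate φ at each world:
  a (successors {a, d, g, h}): φ is true.
  b (successors {a, b, g}): φ is true.
  c (successors {b, c, e}): φ is true.
  d (successors {a, b, c, d, e, h}): φ is true.
  e (successors {a, c, d, e, h}): φ is true.
  f (successors {b, d, f}): φ is true.
  g (successors {c, e, g}): φ is true.
  h (successors {b, h}): φ is true.
For instance, at h:
  At h: \Diamond r is true, p is true, so \Diamond r \lor p is true.
    At h: \Diamond r requires r at some successor in {b, h}.
      r holds at b, so \Diamond r is true at h.
Satisfying worlds: {a, b, c, d, e, f, g, h}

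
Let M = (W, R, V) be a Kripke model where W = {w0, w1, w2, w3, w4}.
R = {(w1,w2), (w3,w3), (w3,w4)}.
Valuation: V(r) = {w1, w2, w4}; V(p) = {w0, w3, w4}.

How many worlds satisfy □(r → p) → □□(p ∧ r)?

4

Recall that □ψ holds at a world iff ψ holds at every accessible world, and ◇ψ holds iff ψ holds at some accessible world.
Let φ = □(r → p) → □□(p ∧ r). Evaluate φ at each world:
  w0 (successors ∅): φ is true.
  w1 (successors {w2}): φ is true.
  w2 (successors ∅): φ is true.
  w3 (successors {w3, w4}): φ is false.
  w4 (successors ∅): φ is true.
For instance, at w3:
  At w3: □(r → p) is true, □□(p ∧ r) is false, so □(r → p) → □□(p ∧ r) is false.
    At w3: □(r → p) requires r → p at every successor {w3, w4}.
      At w3: r → p is true.
      At w4: r → p is true.
    So □(r → p) is true at w3.
    At w3: □□(p ∧ r) requires □(p ∧ r) at every successor {w3, w4}.
      □(p ∧ r) fails at w3, so □□(p ∧ r) is false at w3.
Satisfying worlds: {w0, w1, w2, w4}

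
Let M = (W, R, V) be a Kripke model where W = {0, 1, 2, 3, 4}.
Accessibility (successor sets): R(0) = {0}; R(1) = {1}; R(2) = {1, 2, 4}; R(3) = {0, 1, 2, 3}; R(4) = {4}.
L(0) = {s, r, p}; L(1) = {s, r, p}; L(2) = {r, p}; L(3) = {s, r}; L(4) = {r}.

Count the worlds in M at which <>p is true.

Let φ = <>p. Evaluate φ at each world:
  0 (successors {0}): φ is true.
  1 (successors {1}): φ is true.
  2 (successors {1, 2, 4}): φ is true.
  3 (successors {0, 1, 2, 3}): φ is true.
  4 (successors {4}): φ is false.
For instance, at 4:
  At 4: <>p requires p at some successor in {4}.
    At 4: p is false.
  So <>p is false at 4.
Satisfying worlds: {0, 1, 2, 3}

4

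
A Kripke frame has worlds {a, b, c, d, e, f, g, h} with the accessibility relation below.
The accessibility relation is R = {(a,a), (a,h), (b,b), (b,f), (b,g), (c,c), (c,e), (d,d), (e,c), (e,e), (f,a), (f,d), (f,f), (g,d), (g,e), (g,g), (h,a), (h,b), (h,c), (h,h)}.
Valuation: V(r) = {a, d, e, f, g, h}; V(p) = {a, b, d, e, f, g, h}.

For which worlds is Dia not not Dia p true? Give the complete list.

a, b, c, d, e, f, g, h

Recall that Dia ψ holds at a world iff ψ holds at some accessible world.
Let φ = Dia not not Dia p. Evaluate φ at each world:
  a (successors {a, h}): φ is true.
  b (successors {b, f, g}): φ is true.
  c (successors {c, e}): φ is true.
  d (successors {d}): φ is true.
  e (successors {c, e}): φ is true.
  f (successors {a, d, f}): φ is true.
  g (successors {d, e, g}): φ is true.
  h (successors {a, b, c, h}): φ is true.
For instance, at c:
  At c: Dia not not Dia p requires not not Dia p at some successor in {c, e}.
    not not Dia p holds at c, so Dia not not Dia p is true at c.
      At c: not Dia p is false, so not not Dia p is true.
Satisfying worlds: {a, b, c, d, e, f, g, h}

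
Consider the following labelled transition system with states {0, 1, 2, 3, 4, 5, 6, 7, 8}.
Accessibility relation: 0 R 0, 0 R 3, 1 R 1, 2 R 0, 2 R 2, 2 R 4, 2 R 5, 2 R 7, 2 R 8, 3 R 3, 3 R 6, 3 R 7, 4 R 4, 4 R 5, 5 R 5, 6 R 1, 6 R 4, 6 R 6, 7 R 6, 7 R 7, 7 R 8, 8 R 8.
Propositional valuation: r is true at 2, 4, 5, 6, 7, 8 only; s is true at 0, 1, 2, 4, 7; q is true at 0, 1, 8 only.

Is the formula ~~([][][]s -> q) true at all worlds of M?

Yes

Let φ = ~~([][][]s -> q). Evaluate φ at each world:
  0 (successors {0, 3}): φ is true.
  1 (successors {1}): φ is true.
  2 (successors {0, 2, 4, 5, 7, 8}): φ is true.
  3 (successors {3, 6, 7}): φ is true.
  4 (successors {4, 5}): φ is true.
  5 (successors {5}): φ is true.
  6 (successors {1, 4, 6}): φ is true.
  7 (successors {6, 7, 8}): φ is true.
  8 (successors {8}): φ is true.
For instance, at 7:
  At 7: ~([][][]s -> q) is false, so ~~([][][]s -> q) is true.
    At 7: [][][]s -> q is true, so ~([][][]s -> q) is false.
      At 7: [][][]s is false, q is false, so [][][]s -> q is true.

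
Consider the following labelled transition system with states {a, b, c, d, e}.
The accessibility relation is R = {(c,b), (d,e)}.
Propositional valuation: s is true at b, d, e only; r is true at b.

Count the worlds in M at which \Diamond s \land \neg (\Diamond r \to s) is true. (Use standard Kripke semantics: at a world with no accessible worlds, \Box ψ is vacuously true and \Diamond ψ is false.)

Let φ = \Diamond s \land \neg (\Diamond r \to s). Evaluate φ at each world:
  a (successors ∅): φ is false.
  b (successors ∅): φ is false.
  c (successors {b}): φ is true.
  d (successors {e}): φ is false.
  e (successors ∅): φ is false.
For instance, at c:
  At c: \Diamond s is true, \neg (\Diamond r \to s) is true, so \Diamond s \land \neg (\Diamond r \to s) is true.
    At c: \Diamond s requires s at some successor in {b}.
      s holds at b, so \Diamond s is true at c.
    At c: \Diamond r \to s is false, so \neg (\Diamond r \to s) is true.
      At c: \Diamond r is true, s is false, so \Diamond r \to s is false.
Satisfying worlds: {c}

1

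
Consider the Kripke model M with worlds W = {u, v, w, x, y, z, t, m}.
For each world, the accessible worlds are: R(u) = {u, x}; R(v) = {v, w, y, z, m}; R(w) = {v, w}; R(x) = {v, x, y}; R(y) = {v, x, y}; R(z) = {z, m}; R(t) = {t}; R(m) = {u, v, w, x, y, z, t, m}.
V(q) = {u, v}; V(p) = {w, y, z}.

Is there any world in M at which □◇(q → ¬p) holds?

Yes

Recall that □ψ holds at a world iff ψ holds at every accessible world, and ◇ψ holds iff ψ holds at some accessible world.
Let φ = □◇(q → ¬p). Evaluate φ at each world:
  u (successors {u, x}): φ is true.
  v (successors {v, w, y, z, m}): φ is true.
  w (successors {v, w}): φ is true.
  x (successors {v, x, y}): φ is true.
  y (successors {v, x, y}): φ is true.
  z (successors {z, m}): φ is true.
  t (successors {t}): φ is true.
  m (successors {u, v, w, x, y, z, t, m}): φ is true.
Detail at u (witness):
  At u: □◇(q → ¬p) requires ◇(q → ¬p) at every successor {u, x}.
      At u: ◇(q → ¬p) requires q → ¬p at some successor in {u, x}.
        q → ¬p holds at u, so ◇(q → ¬p) is true at u.
      At x: ◇(q → ¬p) requires q → ¬p at some successor in {v, x, y}.
        q → ¬p holds at v, so ◇(q → ¬p) is true at x.
  So □◇(q → ¬p) is true at u.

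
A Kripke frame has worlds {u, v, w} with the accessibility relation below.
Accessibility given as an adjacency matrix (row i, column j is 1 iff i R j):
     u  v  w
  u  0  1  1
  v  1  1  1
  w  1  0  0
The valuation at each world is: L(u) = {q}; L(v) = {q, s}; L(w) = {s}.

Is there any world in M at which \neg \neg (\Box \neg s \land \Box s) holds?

No

Let φ = \neg \neg (\Box \neg s \land \Box s). Evaluate φ at each world:
  u (successors {v, w}): φ is false.
  v (successors {u, v, w}): φ is false.
  w (successors {u}): φ is false.
For instance, at w:
  At w: \neg (\Box \neg s \land \Box s) is true, so \neg \neg (\Box \neg s \land \Box s) is false.
    At w: \Box \neg s \land \Box s is false, so \neg (\Box \neg s \land \Box s) is true.
      At w: \Box \neg s is true, \Box s is false, so \Box \neg s \land \Box s is false.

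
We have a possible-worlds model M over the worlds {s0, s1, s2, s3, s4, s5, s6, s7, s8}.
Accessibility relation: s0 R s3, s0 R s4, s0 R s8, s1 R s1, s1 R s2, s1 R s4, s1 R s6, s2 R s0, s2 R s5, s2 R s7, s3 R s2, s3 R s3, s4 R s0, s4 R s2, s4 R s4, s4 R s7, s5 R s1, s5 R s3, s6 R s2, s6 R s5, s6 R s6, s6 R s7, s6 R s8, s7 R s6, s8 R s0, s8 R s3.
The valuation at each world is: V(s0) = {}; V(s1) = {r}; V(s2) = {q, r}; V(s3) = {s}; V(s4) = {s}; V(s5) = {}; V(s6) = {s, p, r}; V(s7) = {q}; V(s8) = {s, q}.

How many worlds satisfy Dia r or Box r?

Let φ = Dia r or Box r. Evaluate φ at each world:
  s0 (successors {s3, s4, s8}): φ is false.
  s1 (successors {s1, s2, s4, s6}): φ is true.
  s2 (successors {s0, s5, s7}): φ is false.
  s3 (successors {s2, s3}): φ is true.
  s4 (successors {s0, s2, s4, s7}): φ is true.
  s5 (successors {s1, s3}): φ is true.
  s6 (successors {s2, s5, s6, s7, s8}): φ is true.
  s7 (successors {s6}): φ is true.
  s8 (successors {s0, s3}): φ is false.
For instance, at s1:
  At s1: Dia r is true, Box r is false, so Dia r or Box r is true.
    At s1: Dia r requires r at some successor in {s1, s2, s4, s6}.
      r holds at s1, so Dia r is true at s1.
    At s1: Box r requires r at every successor {s1, s2, s4, s6}.
      r fails at s4, so Box r is false at s1.
Satisfying worlds: {s1, s3, s4, s5, s6, s7}

6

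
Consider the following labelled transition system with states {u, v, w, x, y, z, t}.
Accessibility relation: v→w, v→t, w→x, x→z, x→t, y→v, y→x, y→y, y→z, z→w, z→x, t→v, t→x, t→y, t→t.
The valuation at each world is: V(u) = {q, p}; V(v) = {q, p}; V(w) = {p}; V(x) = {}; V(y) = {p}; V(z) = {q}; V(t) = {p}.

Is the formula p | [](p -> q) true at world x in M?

At x: p is false, [](p -> q) is false, so p | [](p -> q) is false.
  At x: [](p -> q) requires p -> q at every successor {z, t}.
    p -> q fails at t, so [](p -> q) is false at x.

No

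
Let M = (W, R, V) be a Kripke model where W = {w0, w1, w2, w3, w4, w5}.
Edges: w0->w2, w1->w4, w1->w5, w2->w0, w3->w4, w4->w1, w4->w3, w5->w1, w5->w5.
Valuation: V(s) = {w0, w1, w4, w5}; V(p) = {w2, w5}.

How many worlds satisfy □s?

Let φ = □s. Evaluate φ at each world:
  w0 (successors {w2}): φ is false.
  w1 (successors {w4, w5}): φ is true.
  w2 (successors {w0}): φ is true.
  w3 (successors {w4}): φ is true.
  w4 (successors {w1, w3}): φ is false.
  w5 (successors {w1, w5}): φ is true.
For instance, at w1:
  At w1: □s requires s at every successor {w4, w5}.
    At w4: s is true.
    At w5: s is true.
  So □s is true at w1.
Satisfying worlds: {w1, w2, w3, w5}

4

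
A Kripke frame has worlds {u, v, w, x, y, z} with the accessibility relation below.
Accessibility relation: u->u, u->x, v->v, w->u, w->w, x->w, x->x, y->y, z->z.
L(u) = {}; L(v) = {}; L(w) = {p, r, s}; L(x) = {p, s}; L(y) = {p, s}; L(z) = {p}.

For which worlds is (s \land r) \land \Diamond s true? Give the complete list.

w

Let φ = (s \land r) \land \Diamond s. Evaluate φ at each world:
  u (successors {u, x}): φ is false.
  v (successors {v}): φ is false.
  w (successors {u, w}): φ is true.
  x (successors {w, x}): φ is false.
  y (successors {y}): φ is false.
  z (successors {z}): φ is false.
For instance, at v:
  At v: s \land r is false, \Diamond s is false, so (s \land r) \land \Diamond s is false.
    At v: \Diamond s requires s at some successor in {v}.
      At v: s is false.
    So \Diamond s is false at v.
Satisfying worlds: {w}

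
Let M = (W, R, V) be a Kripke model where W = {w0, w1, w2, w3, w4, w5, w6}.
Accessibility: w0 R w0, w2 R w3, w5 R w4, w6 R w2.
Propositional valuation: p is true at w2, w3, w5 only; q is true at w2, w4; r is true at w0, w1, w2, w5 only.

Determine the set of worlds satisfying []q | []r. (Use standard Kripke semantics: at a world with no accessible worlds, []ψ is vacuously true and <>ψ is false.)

Let φ = []q | []r. Evaluate φ at each world:
  w0 (successors {w0}): φ is true.
  w1 (successors ∅): φ is true.
  w2 (successors {w3}): φ is false.
  w3 (successors ∅): φ is true.
  w4 (successors ∅): φ is true.
  w5 (successors {w4}): φ is true.
  w6 (successors {w2}): φ is true.
For instance, at w0:
  At w0: []q is false, []r is true, so []q | []r is true.
    At w0: []q requires q at every successor {w0}.
      q fails at w0, so []q is false at w0.
    At w0: []r requires r at every successor {w0}.
      At w0: r is true.
    So []r is true at w0.
Satisfying worlds: {w0, w1, w3, w4, w5, w6}

w0, w1, w3, w4, w5, w6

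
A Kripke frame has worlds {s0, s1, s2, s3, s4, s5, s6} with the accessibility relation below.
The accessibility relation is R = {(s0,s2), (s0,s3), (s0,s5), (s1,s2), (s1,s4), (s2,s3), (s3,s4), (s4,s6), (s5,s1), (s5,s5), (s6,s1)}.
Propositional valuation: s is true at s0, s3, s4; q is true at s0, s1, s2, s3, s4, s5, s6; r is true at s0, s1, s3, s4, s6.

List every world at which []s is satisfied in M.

s2, s3

Recall that []ψ holds at a world iff ψ holds at every accessible world, and <>ψ holds iff ψ holds at some accessible world.
Let φ = []s. Evaluate φ at each world:
  s0 (successors {s2, s3, s5}): φ is false.
  s1 (successors {s2, s4}): φ is false.
  s2 (successors {s3}): φ is true.
  s3 (successors {s4}): φ is true.
  s4 (successors {s6}): φ is false.
  s5 (successors {s1, s5}): φ is false.
  s6 (successors {s1}): φ is false.
For instance, at s1:
  At s1: []s requires s at every successor {s2, s4}.
    s fails at s2, so []s is false at s1.
Satisfying worlds: {s2, s3}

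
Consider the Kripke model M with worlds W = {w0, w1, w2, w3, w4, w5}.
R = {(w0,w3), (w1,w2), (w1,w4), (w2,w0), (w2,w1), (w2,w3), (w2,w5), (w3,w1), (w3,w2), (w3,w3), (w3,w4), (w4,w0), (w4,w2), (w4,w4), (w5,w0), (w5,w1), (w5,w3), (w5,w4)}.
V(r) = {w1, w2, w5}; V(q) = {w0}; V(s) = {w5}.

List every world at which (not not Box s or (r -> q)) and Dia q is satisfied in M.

w4

Recall that Box ψ holds at a world iff ψ holds at every accessible world, and Dia ψ holds iff ψ holds at some accessible world.
Let φ = (not not Box s or (r -> q)) and Dia q. Evaluate φ at each world:
  w0 (successors {w3}): φ is false.
  w1 (successors {w2, w4}): φ is false.
  w2 (successors {w0, w1, w3, w5}): φ is false.
  w3 (successors {w1, w2, w3, w4}): φ is false.
  w4 (successors {w0, w2, w4}): φ is true.
  w5 (successors {w0, w1, w3, w4}): φ is false.
For instance, at w1:
  At w1: not not Box s or (r -> q) is false, Dia q is false, so (not not Box s or (r -> q)) and Dia q is false.
    At w1: not not Box s is false, r -> q is false, so not not Box s or (r -> q) is false.
      At w1: not Box s is true, so not not Box s is false.
    At w1: Dia q requires q at some successor in {w2, w4}.
      At w2: q is false.
      At w4: q is false.
    So Dia q is false at w1.
Satisfying worlds: {w4}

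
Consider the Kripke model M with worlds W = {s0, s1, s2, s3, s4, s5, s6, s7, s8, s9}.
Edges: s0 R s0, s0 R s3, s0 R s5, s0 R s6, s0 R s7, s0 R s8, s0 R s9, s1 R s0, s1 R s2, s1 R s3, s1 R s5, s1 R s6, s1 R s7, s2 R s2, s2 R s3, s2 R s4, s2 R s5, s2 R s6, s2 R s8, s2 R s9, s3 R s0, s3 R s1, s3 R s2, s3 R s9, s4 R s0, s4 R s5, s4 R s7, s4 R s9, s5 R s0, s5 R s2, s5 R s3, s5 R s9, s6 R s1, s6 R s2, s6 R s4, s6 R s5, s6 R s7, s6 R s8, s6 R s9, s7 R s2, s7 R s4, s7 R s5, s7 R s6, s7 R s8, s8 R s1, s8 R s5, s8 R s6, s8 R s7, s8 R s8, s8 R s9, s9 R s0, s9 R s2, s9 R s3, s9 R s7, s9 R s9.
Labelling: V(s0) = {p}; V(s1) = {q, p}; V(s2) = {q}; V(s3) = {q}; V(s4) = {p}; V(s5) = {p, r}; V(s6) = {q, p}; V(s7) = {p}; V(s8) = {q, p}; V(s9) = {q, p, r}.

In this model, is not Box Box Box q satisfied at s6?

Yes

At s6: Box Box Box q is false, so not Box Box Box q is true.
  At s6: Box Box Box q requires Box Box q at every successor {s1, s2, s4, s5, s7, s8, s9}.
    Box Box q fails at s1, so Box Box Box q is false at s6.
      At s1: Box Box q requires Box q at every successor {s0, s2, s3, s5, s6, s7}.
        Box q fails at s0, so Box Box q is false at s1.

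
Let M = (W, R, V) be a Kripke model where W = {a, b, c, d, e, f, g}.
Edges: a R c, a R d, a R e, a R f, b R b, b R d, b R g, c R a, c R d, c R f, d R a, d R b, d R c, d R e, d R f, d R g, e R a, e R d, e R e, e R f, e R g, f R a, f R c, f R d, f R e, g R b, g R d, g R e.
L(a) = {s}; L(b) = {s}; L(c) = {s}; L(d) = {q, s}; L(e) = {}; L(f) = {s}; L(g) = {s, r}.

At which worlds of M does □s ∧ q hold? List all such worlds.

Let φ = □s ∧ q. Evaluate φ at each world:
  a (successors {c, d, e, f}): φ is false.
  b (successors {b, d, g}): φ is false.
  c (successors {a, d, f}): φ is false.
  d (successors {a, b, c, e, f, g}): φ is false.
  e (successors {a, d, e, f, g}): φ is false.
  f (successors {a, c, d, e}): φ is false.
  g (successors {b, d, e}): φ is false.
For instance, at c:
  At c: □s is true, q is false, so □s ∧ q is false.
    At c: □s requires s at every successor {a, d, f}.
      At a: s is true.
      At d: s is true.
      At f: s is true.
    So □s is true at c.
Satisfying worlds: none.

none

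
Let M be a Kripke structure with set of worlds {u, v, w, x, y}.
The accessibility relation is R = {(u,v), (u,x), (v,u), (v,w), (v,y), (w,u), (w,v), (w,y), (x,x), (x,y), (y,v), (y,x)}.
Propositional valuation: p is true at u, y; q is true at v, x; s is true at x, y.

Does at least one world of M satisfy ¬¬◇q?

Yes

Recall that ◇ψ holds at a world iff ψ holds at some accessible world.
Let φ = ¬¬◇q. Evaluate φ at each world:
  u (successors {v, x}): φ is true.
  v (successors {u, w, y}): φ is false.
  w (successors {u, v, y}): φ is true.
  x (successors {x, y}): φ is true.
  y (successors {v, x}): φ is true.
Detail at u (witness):
  At u: ¬◇q is false, so ¬¬◇q is true.
    At u: ◇q is true, so ¬◇q is false.
      At u: ◇q requires q at some successor in {v, x}.
        q holds at v, so ◇q is true at u.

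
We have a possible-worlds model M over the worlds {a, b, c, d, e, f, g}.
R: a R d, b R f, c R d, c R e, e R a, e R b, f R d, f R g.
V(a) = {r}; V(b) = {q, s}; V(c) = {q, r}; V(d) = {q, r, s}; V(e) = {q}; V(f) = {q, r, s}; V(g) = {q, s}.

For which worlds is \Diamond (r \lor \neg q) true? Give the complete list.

Let φ = \Diamond (r \lor \neg q). Evaluate φ at each world:
  a (successors {d}): φ is true.
  b (successors {f}): φ is true.
  c (successors {d, e}): φ is true.
  d (successors ∅): φ is false.
  e (successors {a, b}): φ is true.
  f (successors {d, g}): φ is true.
  g (successors ∅): φ is false.
For instance, at a:
  At a: \Diamond (r \lor \neg q) requires r \lor \neg q at some successor in {d}.
    r \lor \neg q holds at d, so \Diamond (r \lor \neg q) is true at a.
Satisfying worlds: {a, b, c, e, f}

a, b, c, e, f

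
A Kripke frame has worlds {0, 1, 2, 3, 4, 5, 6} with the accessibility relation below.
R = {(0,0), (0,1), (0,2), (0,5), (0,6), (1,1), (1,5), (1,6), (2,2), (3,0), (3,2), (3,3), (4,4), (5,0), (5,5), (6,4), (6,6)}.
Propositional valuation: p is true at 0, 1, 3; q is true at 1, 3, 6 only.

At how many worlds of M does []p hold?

Recall that []ψ holds at a world iff ψ holds at every accessible world, and <>ψ holds iff ψ holds at some accessible world.
Let φ = []p. Evaluate φ at each world:
  0 (successors {0, 1, 2, 5, 6}): φ is false.
  1 (successors {1, 5, 6}): φ is false.
  2 (successors {2}): φ is false.
  3 (successors {0, 2, 3}): φ is false.
  4 (successors {4}): φ is false.
  5 (successors {0, 5}): φ is false.
  6 (successors {4, 6}): φ is false.
For instance, at 3:
  At 3: []p requires p at every successor {0, 2, 3}.
    p fails at 2, so []p is false at 3.
Satisfying worlds: none.

0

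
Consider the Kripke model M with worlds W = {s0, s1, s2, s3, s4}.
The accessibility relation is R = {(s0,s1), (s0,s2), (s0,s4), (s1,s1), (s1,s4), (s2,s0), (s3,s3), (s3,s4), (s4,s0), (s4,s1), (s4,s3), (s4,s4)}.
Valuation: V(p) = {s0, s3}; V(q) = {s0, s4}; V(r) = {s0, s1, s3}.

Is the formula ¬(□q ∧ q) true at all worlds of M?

Recall that □ψ holds at a world iff ψ holds at every accessible world, and ◇ψ holds iff ψ holds at some accessible world.
Let φ = ¬(□q ∧ q). Evaluate φ at each world:
  s0 (successors {s1, s2, s4}): φ is true.
  s1 (successors {s1, s4}): φ is true.
  s2 (successors {s0}): φ is true.
  s3 (successors {s3, s4}): φ is true.
  s4 (successors {s0, s1, s3, s4}): φ is true.
For instance, at s1:
  At s1: □q ∧ q is false, so ¬(□q ∧ q) is true.
    At s1: □q is false, q is false, so □q ∧ q is false.
      At s1: □q requires q at every successor {s1, s4}.
        q fails at s1, so □q is false at s1.

Yes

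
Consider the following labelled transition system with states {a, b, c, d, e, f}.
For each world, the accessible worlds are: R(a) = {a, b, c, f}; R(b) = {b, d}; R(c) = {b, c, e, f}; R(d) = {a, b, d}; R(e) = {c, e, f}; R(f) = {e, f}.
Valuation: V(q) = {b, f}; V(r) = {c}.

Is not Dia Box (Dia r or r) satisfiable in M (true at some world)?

Recall that Box ψ holds at a world iff ψ holds at every accessible world, and Dia ψ holds iff ψ holds at some accessible world.
Let φ = not Dia Box (Dia r or r). Evaluate φ at each world:
  a (successors {a, b, c, f}): φ is true.
  b (successors {b, d}): φ is true.
  c (successors {b, c, e, f}): φ is true.
  d (successors {a, b, d}): φ is true.
  e (successors {c, e, f}): φ is true.
  f (successors {e, f}): φ is true.
Detail at a (witness):
  At a: Dia Box (Dia r or r) is false, so not Dia Box (Dia r or r) is true.
    At a: Dia Box (Dia r or r) requires Box (Dia r or r) at some successor in {a, b, c, f}.
      At a: Box (Dia r or r) is false.
      At b: Box (Dia r or r) is false.
      At c: Box (Dia r or r) is false.
      At f: Box (Dia r or r) is false.
    So Dia Box (Dia r or r) is false at a.

Yes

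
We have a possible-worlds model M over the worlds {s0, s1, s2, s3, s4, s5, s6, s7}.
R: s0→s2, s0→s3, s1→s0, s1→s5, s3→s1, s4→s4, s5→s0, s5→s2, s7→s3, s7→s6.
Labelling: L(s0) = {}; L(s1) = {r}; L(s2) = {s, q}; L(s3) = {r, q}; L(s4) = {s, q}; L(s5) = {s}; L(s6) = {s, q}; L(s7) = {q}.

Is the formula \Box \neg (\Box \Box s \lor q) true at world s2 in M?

At s2: no accessible worlds, so \Box \neg (\Box \Box s \lor q) holds vacuously.

Yes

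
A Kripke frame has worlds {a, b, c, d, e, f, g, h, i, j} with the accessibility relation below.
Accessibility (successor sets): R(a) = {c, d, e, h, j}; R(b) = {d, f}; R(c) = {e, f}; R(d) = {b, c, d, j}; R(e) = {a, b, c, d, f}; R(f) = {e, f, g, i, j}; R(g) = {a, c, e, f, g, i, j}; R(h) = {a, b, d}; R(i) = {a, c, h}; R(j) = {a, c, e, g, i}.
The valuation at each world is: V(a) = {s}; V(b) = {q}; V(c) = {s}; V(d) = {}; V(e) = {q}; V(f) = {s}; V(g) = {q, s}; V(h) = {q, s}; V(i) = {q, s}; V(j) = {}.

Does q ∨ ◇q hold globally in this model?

Let φ = q ∨ ◇q. Evaluate φ at each world:
  a (successors {c, d, e, h, j}): φ is true.
  b (successors {d, f}): φ is true.
  c (successors {e, f}): φ is true.
  d (successors {b, c, d, j}): φ is true.
  e (successors {a, b, c, d, f}): φ is true.
  f (successors {e, f, g, i, j}): φ is true.
  g (successors {a, c, e, f, g, i, j}): φ is true.
  h (successors {a, b, d}): φ is true.
  i (successors {a, c, h}): φ is true.
  j (successors {a, c, e, g, i}): φ is true.
For instance, at h:
  At h: q is true, ◇q is true, so q ∨ ◇q is true.
    At h: ◇q requires q at some successor in {a, b, d}.
      q holds at b, so ◇q is true at h.

Yes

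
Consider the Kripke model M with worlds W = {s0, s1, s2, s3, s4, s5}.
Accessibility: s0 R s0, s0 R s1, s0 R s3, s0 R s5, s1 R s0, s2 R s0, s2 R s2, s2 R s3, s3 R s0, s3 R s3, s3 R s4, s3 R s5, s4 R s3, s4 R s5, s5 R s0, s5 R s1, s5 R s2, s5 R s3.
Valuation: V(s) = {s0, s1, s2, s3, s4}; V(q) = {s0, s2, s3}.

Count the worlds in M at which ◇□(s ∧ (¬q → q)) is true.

Recall that □ψ holds at a world iff ψ holds at every accessible world, and ◇ψ holds iff ψ holds at some accessible world.
Let φ = ◇□(s ∧ (¬q → q)). Evaluate φ at each world:
  s0 (successors {s0, s1, s3, s5}): φ is true.
  s1 (successors {s0}): φ is false.
  s2 (successors {s0, s2, s3}): φ is true.
  s3 (successors {s0, s3, s4, s5}): φ is false.
  s4 (successors {s3, s5}): φ is false.
  s5 (successors {s0, s1, s2, s3}): φ is true.
For instance, at s5:
  At s5: ◇□(s ∧ (¬q → q)) requires □(s ∧ (¬q → q)) at some successor in {s0, s1, s2, s3}.
    □(s ∧ (¬q → q)) holds at s1, so ◇□(s ∧ (¬q → q)) is true at s5.
      At s1: □(s ∧ (¬q → q)) requires s ∧ (¬q → q) at every successor {s0}.
        At s0: s ∧ (¬q → q) is true.
      So □(s ∧ (¬q → q)) is true at s1.
Satisfying worlds: {s0, s2, s5}

3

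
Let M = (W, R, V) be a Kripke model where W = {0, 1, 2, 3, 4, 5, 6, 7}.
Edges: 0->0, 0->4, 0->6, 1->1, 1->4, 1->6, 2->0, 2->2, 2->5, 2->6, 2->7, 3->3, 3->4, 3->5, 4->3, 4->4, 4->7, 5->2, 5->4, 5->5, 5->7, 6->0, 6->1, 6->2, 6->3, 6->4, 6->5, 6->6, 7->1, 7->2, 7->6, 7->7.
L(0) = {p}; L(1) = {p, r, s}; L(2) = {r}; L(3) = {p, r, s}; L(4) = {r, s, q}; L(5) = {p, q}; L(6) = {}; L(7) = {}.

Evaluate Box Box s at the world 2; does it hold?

No

At 2: Box Box s requires Box s at every successor {0, 2, 5, 6, 7}.
  Box s fails at 0, so Box Box s is false at 2.
    At 0: Box s requires s at every successor {0, 4, 6}.
      s fails at 0, so Box s is false at 0.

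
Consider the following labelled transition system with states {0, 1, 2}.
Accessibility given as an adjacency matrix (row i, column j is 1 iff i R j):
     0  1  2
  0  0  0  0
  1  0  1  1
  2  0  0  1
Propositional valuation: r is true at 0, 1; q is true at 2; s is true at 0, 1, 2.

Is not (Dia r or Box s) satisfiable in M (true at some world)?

Recall that Box ψ holds at a world iff ψ holds at every accessible world, and Dia ψ holds iff ψ holds at some accessible world.
Let φ = not (Dia r or Box s). Evaluate φ at each world:
  0 (successors ∅): φ is false.
  1 (successors {1, 2}): φ is false.
  2 (successors {2}): φ is false.
For instance, at 2:
  At 2: Dia r or Box s is true, so not (Dia r or Box s) is false.
    At 2: Dia r is false, Box s is true, so Dia r or Box s is true.
      At 2: Dia r requires r at some successor in {2}.
        At 2: r is false.
      So Dia r is false at 2.
      At 2: Box s requires s at every successor {2}.
        At 2: s is true.
      So Box s is true at 2.

No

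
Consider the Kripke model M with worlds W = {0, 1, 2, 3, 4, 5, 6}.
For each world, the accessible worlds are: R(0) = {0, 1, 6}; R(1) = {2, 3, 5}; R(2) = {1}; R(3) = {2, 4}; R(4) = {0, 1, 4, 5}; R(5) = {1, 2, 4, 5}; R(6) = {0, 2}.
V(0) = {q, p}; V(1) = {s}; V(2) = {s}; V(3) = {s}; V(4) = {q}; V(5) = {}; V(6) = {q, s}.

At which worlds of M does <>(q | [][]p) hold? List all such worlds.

0, 3, 4, 5, 6

Recall that []ψ holds at a world iff ψ holds at every accessible world, and <>ψ holds iff ψ holds at some accessible world.
Let φ = <>(q | [][]p). Evaluate φ at each world:
  0 (successors {0, 1, 6}): φ is true.
  1 (successors {2, 3, 5}): φ is false.
  2 (successors {1}): φ is false.
  3 (successors {2, 4}): φ is true.
  4 (successors {0, 1, 4, 5}): φ is true.
  5 (successors {1, 2, 4, 5}): φ is true.
  6 (successors {0, 2}): φ is true.
For instance, at 3:
  At 3: <>(q | [][]p) requires q | [][]p at some successor in {2, 4}.
    q | [][]p holds at 4, so <>(q | [][]p) is true at 3.
      At 4: q is true, [][]p is false, so q | [][]p is true.
Satisfying worlds: {0, 3, 4, 5, 6}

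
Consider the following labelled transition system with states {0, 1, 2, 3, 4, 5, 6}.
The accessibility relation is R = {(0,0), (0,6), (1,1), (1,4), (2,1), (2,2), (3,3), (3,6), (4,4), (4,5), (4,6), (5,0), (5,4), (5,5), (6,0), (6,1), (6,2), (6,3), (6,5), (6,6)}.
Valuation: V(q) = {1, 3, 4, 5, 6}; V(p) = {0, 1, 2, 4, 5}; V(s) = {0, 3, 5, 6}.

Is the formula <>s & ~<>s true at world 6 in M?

Recall that <>ψ holds at a world iff ψ holds at some accessible world.
At 6: <>s is true, ~<>s is false, so <>s & ~<>s is false.
  At 6: <>s requires s at some successor in {0, 1, 2, 3, 5, 6}.
    s holds at 0, so <>s is true at 6.
  At 6: <>s is true, so ~<>s is false.
    At 6: <>s requires s at some successor in {0, 1, 2, 3, 5, 6}.
      s holds at 0, so <>s is true at 6.

No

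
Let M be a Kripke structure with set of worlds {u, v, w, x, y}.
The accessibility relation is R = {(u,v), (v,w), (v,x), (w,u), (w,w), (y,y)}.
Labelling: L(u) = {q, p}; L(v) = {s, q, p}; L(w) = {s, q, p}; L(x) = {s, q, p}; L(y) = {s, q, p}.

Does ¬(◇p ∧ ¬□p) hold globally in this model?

Recall that □ψ holds at a world iff ψ holds at every accessible world, and ◇ψ holds iff ψ holds at some accessible world.
Let φ = ¬(◇p ∧ ¬□p). Evaluate φ at each world:
  u (successors {v}): φ is true.
  v (successors {w, x}): φ is true.
  w (successors {u, w}): φ is true.
  x (successors ∅): φ is true.
  y (successors {y}): φ is true.
For instance, at y:
  At y: ◇p ∧ ¬□p is false, so ¬(◇p ∧ ¬□p) is true.
    At y: ◇p is true, ¬□p is false, so ◇p ∧ ¬□p is false.
      At y: ◇p requires p at some successor in {y}.
        p holds at y, so ◇p is true at y.
      At y: □p is true, so ¬□p is false.

Yes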